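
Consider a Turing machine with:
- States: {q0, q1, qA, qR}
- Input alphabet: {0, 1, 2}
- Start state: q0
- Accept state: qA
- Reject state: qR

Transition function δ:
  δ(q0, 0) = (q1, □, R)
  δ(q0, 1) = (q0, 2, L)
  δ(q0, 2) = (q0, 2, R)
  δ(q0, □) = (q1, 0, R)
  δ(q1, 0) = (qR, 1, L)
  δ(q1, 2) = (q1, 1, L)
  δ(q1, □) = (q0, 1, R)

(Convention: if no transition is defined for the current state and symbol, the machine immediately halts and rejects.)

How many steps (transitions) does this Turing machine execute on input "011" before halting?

Execution trace:
Initial: [q0]011
Step 1: δ(q0, 0) = (q1, □, R) → □[q1]11

No transition is defined for δ(q1, 1). By convention the machine halts and rejects.

The machine executed 1 step before halting.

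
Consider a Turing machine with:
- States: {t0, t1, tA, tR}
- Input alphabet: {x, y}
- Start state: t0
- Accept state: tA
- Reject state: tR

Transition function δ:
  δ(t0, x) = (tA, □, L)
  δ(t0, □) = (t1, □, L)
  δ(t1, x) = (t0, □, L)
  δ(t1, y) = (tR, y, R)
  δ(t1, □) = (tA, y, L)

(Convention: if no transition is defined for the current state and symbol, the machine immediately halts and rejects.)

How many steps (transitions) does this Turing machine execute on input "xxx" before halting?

Execution trace:
Initial: [t0]xxx
Step 1: δ(t0, x) = (tA, □, L) → [tA]□□xx

The machine reaches the accept state tA and halts.

The machine executed 1 step before halting.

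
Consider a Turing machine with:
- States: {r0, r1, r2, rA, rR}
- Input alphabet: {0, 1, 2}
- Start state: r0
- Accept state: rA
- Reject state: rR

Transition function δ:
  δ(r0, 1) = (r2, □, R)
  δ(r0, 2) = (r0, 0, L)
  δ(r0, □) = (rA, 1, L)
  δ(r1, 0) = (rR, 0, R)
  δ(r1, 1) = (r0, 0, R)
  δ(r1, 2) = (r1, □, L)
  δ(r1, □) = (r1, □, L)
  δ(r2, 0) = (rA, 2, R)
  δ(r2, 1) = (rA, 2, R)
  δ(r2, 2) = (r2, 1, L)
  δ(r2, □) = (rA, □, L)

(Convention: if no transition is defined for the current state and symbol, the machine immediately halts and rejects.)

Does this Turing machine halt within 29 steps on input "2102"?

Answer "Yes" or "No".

Execution trace:
Initial: [r0]2102
Step 1: δ(r0, 2) = (r0, 0, L) → [r0]□0102
Step 2: δ(r0, □) = (rA, 1, L) → [rA]□10102

The machine reaches the accept state rA and halts.
The machine halted after 2 steps (within the 29-step bound).

Answer: Yes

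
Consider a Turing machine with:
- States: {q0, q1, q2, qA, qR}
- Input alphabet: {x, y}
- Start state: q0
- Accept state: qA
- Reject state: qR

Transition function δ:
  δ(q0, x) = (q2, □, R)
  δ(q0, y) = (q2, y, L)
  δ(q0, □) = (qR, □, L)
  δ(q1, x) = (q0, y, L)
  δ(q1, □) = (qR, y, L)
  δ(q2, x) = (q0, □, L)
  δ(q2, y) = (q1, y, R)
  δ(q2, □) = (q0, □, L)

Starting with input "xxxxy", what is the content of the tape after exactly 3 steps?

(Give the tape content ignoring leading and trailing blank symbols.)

Execution trace:
Initial: [q0]xxxxy
Step 1: δ(q0, x) = (q2, □, R) → □[q2]xxxy
Step 2: δ(q2, x) = (q0, □, L) → [q0]□□xxy
Step 3: δ(q0, □) = (qR, □, L) → [qR]□□□xxy

The machine reaches the reject state qR and halts.

After 3 steps, the tape (ignoring leading/trailing blanks) is: xxy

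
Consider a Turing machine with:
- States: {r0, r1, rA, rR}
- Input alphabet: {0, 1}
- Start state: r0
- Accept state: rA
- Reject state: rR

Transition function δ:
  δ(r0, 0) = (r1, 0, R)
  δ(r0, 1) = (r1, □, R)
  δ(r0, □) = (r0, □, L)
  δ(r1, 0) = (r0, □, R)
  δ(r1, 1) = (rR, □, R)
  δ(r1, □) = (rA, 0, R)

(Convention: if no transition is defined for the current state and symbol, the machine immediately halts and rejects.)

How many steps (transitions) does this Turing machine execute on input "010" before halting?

Execution trace:
Initial: [r0]010
Step 1: δ(r0, 0) = (r1, 0, R) → 0[r1]10
Step 2: δ(r1, 1) = (rR, □, R) → 0□[rR]0

The machine reaches the reject state rR and halts.

The machine executed 2 steps before halting.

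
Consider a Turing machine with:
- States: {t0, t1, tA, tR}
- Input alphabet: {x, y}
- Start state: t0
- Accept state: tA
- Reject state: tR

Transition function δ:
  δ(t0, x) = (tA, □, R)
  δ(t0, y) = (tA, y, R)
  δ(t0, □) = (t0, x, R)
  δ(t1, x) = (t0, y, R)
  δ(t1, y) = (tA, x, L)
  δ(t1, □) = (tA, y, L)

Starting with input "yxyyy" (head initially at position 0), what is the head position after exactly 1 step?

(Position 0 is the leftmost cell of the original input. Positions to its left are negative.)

Execution trace (head position shown):
Step 0: [t0]yxyyy  (head at position 0)
Step 1: move right → y[tA]xyyy  (head at position 1)

After 1 step, the head is at position 1.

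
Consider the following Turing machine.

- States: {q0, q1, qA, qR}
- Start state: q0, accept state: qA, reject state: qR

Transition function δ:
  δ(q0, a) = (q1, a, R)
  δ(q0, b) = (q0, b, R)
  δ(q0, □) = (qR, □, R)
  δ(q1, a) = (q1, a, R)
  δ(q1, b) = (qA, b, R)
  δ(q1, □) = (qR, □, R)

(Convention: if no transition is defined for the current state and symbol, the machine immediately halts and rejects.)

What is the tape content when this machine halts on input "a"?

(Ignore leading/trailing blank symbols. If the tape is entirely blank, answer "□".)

Execution trace:
Initial: [q0]a
Step 1: δ(q0, a) = (q1, a, R) → a[q1]□
Step 2: δ(q1, □) = (qR, □, R) → a□[qR]□

The machine reaches the reject state qR and halts.

Final tape (ignoring leading/trailing blanks): a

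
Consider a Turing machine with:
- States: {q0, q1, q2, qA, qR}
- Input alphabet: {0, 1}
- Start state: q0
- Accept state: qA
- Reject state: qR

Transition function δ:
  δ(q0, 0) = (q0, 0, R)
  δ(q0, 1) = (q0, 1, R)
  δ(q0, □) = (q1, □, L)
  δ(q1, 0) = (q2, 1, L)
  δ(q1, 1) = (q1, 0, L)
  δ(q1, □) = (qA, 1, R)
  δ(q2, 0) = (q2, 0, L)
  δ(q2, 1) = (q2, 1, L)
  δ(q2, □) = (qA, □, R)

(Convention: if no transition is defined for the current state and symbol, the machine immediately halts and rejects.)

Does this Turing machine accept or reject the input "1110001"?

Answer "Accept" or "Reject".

Execution trace:
Initial: [q0]1110001
Step 1: δ(q0, 1) = (q0, 1, R) → 1[q0]110001
Step 2: δ(q0, 1) = (q0, 1, R) → 11[q0]10001
Step 3: δ(q0, 1) = (q0, 1, R) → 111[q0]0001
Step 4: δ(q0, 0) = (q0, 0, R) → 1110[q0]001
Step 5: δ(q0, 0) = (q0, 0, R) → 11100[q0]01
Step 6: δ(q0, 0) = (q0, 0, R) → 111000[q0]1
Step 7: δ(q0, 1) = (q0, 1, R) → 1110001[q0]□
Step 8: δ(q0, □) = (q1, □, L) → 111000[q1]1□
Step 9: δ(q1, 1) = (q1, 0, L) → 11100[q1]00□
Step 10: δ(q1, 0) = (q2, 1, L) → 1110[q2]010□
Step 11: δ(q2, 0) = (q2, 0, L) → 111[q2]0010□
Step 12: δ(q2, 0) = (q2, 0, L) → 11[q2]10010□
Step 13: δ(q2, 1) = (q2, 1, L) → 1[q2]110010□
Step 14: δ(q2, 1) = (q2, 1, L) → [q2]1110010□
Step 15: δ(q2, 1) = (q2, 1, L) → [q2]□1110010□
Step 16: δ(q2, □) = (qA, □, R) → □[qA]1110010□

The machine reaches the accept state qA and halts.

Answer: Accept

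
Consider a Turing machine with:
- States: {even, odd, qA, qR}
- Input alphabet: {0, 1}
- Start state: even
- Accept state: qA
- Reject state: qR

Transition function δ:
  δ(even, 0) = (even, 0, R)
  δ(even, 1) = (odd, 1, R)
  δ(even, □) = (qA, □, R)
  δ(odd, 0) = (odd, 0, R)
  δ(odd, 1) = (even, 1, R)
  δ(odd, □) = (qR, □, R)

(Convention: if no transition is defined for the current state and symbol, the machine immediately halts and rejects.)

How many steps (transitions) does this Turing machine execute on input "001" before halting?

Execution trace:
Initial: [even]001
Step 1: δ(even, 0) = (even, 0, R) → 0[even]01
Step 2: δ(even, 0) = (even, 0, R) → 00[even]1
Step 3: δ(even, 1) = (odd, 1, R) → 001[odd]□
Step 4: δ(odd, □) = (qR, □, R) → 001□[qR]□

The machine reaches the reject state qR and halts.

The machine executed 4 steps before halting.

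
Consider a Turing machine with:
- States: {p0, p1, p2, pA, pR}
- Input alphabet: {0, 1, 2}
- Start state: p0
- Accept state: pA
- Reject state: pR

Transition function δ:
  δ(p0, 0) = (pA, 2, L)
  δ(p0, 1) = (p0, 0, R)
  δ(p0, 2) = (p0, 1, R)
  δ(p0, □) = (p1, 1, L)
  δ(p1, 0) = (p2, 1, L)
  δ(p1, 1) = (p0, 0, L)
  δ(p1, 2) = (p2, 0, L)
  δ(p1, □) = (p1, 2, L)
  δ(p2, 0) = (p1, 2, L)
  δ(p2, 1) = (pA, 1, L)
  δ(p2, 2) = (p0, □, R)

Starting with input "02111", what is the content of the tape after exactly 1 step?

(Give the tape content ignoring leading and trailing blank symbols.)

Execution trace:
Initial: [p0]02111
Step 1: δ(p0, 0) = (pA, 2, L) → [pA]□22111

The machine reaches the accept state pA and halts.

After 1 step, the tape (ignoring leading/trailing blanks) is: 22111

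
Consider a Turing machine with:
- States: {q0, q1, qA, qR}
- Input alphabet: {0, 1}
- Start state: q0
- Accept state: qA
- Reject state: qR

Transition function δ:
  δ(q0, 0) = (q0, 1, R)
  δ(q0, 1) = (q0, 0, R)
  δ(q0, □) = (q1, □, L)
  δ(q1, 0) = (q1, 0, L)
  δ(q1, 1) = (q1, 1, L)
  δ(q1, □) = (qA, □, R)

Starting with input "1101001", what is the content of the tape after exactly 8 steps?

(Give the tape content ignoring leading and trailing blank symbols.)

Execution trace:
Initial: [q0]1101001
Step 1: δ(q0, 1) = (q0, 0, R) → 0[q0]101001
Step 2: δ(q0, 1) = (q0, 0, R) → 00[q0]01001
Step 3: δ(q0, 0) = (q0, 1, R) → 001[q0]1001
Step 4: δ(q0, 1) = (q0, 0, R) → 0010[q0]001
Step 5: δ(q0, 0) = (q0, 1, R) → 00101[q0]01
Step 6: δ(q0, 0) = (q0, 1, R) → 001011[q0]1
Step 7: δ(q0, 1) = (q0, 0, R) → 0010110[q0]□
Step 8: δ(q0, □) = (q1, □, L) → 001011[q1]0□

After 8 steps, the tape (ignoring leading/trailing blanks) is: 0010110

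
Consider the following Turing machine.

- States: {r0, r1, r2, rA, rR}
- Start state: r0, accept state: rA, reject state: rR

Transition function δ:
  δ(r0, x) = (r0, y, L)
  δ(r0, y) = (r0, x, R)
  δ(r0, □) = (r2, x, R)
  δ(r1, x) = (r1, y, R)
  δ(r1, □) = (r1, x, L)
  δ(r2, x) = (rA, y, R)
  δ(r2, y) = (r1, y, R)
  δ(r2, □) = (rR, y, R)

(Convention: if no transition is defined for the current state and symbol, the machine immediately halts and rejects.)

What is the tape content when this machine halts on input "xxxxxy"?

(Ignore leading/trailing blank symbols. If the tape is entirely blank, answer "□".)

Execution trace:
Initial: [r0]xxxxxy
Step 1: δ(r0, x) = (r0, y, L) → [r0]□yxxxxy
Step 2: δ(r0, □) = (r2, x, R) → x[r2]yxxxxy
Step 3: δ(r2, y) = (r1, y, R) → xy[r1]xxxxy
Step 4: δ(r1, x) = (r1, y, R) → xyy[r1]xxxy
Step 5: δ(r1, x) = (r1, y, R) → xyyy[r1]xxy
Step 6: δ(r1, x) = (r1, y, R) → xyyyy[r1]xy
Step 7: δ(r1, x) = (r1, y, R) → xyyyyy[r1]y

No transition is defined for δ(r1, y). By convention the machine halts and rejects.

Final tape (ignoring leading/trailing blanks): xyyyyyy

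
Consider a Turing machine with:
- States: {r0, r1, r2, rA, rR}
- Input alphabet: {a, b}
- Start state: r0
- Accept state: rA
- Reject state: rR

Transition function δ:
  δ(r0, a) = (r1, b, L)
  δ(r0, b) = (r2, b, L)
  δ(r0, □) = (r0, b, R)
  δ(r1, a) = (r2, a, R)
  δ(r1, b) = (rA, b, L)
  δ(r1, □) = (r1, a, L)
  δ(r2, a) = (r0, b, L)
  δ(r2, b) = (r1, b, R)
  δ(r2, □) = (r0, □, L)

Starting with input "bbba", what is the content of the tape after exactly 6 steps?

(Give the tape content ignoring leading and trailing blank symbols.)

Execution trace:
Initial: [r0]bbba
Step 1: δ(r0, b) = (r2, b, L) → [r2]□bbba
Step 2: δ(r2, □) = (r0, □, L) → [r0]□□bbba
Step 3: δ(r0, □) = (r0, b, R) → b[r0]□bbba
Step 4: δ(r0, □) = (r0, b, R) → bb[r0]bbba
Step 5: δ(r0, b) = (r2, b, L) → b[r2]bbbba
Step 6: δ(r2, b) = (r1, b, R) → bb[r1]bbba

After 6 steps, the tape (ignoring leading/trailing blanks) is: bbbbba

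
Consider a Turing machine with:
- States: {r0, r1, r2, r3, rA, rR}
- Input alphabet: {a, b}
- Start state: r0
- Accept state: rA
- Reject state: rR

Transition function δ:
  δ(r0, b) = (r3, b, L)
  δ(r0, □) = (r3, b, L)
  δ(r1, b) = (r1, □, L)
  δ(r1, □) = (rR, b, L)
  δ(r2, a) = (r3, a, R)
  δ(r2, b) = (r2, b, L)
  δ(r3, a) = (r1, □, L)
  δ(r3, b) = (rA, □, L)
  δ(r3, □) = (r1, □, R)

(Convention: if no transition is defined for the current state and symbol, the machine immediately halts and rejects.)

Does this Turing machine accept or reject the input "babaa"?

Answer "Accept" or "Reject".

Execution trace:
Initial: [r0]babaa
Step 1: δ(r0, b) = (r3, b, L) → [r3]□babaa
Step 2: δ(r3, □) = (r1, □, R) → □[r1]babaa
Step 3: δ(r1, b) = (r1, □, L) → [r1]□□abaa
Step 4: δ(r1, □) = (rR, b, L) → [rR]□b□abaa

The machine reaches the reject state rR and halts.

Answer: Reject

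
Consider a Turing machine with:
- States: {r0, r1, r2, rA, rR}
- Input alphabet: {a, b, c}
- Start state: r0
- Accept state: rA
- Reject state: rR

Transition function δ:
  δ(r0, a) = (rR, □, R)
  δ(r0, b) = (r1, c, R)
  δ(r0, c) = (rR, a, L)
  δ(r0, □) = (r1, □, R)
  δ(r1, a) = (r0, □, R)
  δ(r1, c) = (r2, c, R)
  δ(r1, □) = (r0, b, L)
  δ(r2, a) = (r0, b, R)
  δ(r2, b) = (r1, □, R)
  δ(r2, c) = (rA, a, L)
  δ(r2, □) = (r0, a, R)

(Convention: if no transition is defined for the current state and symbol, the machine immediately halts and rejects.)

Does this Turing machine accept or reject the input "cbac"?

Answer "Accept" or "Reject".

Execution trace:
Initial: [r0]cbac
Step 1: δ(r0, c) = (rR, a, L) → [rR]□abac

The machine reaches the reject state rR and halts.

Answer: Reject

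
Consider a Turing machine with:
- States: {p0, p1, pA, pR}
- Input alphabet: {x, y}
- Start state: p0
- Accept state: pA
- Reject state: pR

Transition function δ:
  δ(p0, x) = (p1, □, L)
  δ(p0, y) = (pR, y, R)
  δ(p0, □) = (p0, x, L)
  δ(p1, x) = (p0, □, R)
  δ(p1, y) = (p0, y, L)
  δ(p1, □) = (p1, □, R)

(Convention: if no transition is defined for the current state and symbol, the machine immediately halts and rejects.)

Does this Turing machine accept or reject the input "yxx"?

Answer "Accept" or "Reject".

Execution trace:
Initial: [p0]yxx
Step 1: δ(p0, y) = (pR, y, R) → y[pR]xx

The machine reaches the reject state pR and halts.

Answer: Reject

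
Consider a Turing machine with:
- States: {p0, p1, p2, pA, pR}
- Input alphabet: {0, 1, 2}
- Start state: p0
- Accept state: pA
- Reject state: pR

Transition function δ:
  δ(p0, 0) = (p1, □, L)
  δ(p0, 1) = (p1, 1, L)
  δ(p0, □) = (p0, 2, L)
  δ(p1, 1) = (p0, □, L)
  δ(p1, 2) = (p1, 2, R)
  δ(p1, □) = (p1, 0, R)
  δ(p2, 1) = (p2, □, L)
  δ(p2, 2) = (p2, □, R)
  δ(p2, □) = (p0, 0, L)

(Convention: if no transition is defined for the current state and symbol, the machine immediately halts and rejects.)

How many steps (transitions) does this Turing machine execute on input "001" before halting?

Execution trace:
Initial: [p0]001
Step 1: δ(p0, 0) = (p1, □, L) → [p1]□□01
Step 2: δ(p1, □) = (p1, 0, R) → 0[p1]□01
Step 3: δ(p1, □) = (p1, 0, R) → 00[p1]01

No transition is defined for δ(p1, 0). By convention the machine halts and rejects.

The machine executed 3 steps before halting.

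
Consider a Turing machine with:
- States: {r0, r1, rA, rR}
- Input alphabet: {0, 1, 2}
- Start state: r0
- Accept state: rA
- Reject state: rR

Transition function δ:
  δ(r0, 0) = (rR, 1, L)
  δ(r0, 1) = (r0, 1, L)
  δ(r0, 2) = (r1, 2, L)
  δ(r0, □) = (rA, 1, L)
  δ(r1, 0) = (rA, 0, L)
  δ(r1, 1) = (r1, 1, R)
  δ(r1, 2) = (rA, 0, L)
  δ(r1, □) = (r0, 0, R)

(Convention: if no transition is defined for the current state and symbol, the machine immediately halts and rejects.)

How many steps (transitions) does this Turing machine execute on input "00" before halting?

Execution trace:
Initial: [r0]00
Step 1: δ(r0, 0) = (rR, 1, L) → [rR]□10

The machine reaches the reject state rR and halts.

The machine executed 1 step before halting.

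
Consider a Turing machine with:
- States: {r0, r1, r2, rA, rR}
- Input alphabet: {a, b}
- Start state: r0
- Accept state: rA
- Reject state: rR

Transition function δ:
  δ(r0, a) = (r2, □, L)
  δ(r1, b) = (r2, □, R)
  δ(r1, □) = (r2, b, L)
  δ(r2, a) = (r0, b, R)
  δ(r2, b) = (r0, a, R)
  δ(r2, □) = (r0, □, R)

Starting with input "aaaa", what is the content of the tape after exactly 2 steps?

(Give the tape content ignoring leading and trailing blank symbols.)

Execution trace:
Initial: [r0]aaaa
Step 1: δ(r0, a) = (r2, □, L) → [r2]□□aaa
Step 2: δ(r2, □) = (r0, □, R) → □[r0]□aaa

No transition is defined for δ(r0, □). By convention the machine halts and rejects.

After 2 steps, the tape (ignoring leading/trailing blanks) is: aaa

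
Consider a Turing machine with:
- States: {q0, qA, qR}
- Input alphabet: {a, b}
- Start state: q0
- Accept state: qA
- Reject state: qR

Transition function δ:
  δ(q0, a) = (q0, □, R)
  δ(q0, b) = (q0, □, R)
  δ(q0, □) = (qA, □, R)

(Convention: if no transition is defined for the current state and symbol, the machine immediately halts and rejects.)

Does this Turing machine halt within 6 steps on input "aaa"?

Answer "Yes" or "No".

Execution trace:
Initial: [q0]aaa
Step 1: δ(q0, a) = (q0, □, R) → □[q0]aa
Step 2: δ(q0, a) = (q0, □, R) → □□[q0]a
Step 3: δ(q0, a) = (q0, □, R) → □□□[q0]□
Step 4: δ(q0, □) = (qA, □, R) → □□□□[qA]□

The machine reaches the accept state qA and halts.
The machine halted after 4 steps (within the 6-step bound).

Answer: Yes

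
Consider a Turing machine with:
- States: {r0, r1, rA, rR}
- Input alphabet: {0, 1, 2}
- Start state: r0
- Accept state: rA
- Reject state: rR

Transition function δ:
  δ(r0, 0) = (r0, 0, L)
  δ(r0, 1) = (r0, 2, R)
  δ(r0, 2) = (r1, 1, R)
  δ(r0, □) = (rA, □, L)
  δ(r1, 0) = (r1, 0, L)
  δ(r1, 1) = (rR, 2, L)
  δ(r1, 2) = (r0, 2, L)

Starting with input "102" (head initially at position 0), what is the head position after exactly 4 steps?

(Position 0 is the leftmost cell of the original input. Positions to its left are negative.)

Execution trace (head position shown):
Step 0: [r0]102  (head at position 0)
Step 1: move right → 2[r0]02  (head at position 1)
Step 2: move left → [r0]202  (head at position 0)
Step 3: move right → 1[r1]02  (head at position 1)
Step 4: move left → [r1]102  (head at position 0)

After 4 steps, the head is at position 0.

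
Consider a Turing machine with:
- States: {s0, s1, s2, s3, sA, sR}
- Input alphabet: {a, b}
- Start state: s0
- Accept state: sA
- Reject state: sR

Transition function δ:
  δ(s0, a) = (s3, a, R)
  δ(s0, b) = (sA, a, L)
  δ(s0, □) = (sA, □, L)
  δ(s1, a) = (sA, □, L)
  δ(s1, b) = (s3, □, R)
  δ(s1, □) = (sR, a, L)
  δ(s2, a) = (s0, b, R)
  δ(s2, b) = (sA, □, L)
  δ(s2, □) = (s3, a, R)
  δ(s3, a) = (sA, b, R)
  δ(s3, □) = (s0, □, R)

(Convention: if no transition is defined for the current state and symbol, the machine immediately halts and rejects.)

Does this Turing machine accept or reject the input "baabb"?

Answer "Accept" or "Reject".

Execution trace:
Initial: [s0]baabb
Step 1: δ(s0, b) = (sA, a, L) → [sA]□aaabb

The machine reaches the accept state sA and halts.

Answer: Accept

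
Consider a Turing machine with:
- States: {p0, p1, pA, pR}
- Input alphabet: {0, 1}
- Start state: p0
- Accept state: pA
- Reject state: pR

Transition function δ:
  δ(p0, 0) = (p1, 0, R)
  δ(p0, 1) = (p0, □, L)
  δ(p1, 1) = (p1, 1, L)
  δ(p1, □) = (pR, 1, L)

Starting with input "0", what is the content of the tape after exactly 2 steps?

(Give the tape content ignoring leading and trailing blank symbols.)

Execution trace:
Initial: [p0]0
Step 1: δ(p0, 0) = (p1, 0, R) → 0[p1]□
Step 2: δ(p1, □) = (pR, 1, L) → [pR]01

The machine reaches the reject state pR and halts.

After 2 steps, the tape (ignoring leading/trailing blanks) is: 01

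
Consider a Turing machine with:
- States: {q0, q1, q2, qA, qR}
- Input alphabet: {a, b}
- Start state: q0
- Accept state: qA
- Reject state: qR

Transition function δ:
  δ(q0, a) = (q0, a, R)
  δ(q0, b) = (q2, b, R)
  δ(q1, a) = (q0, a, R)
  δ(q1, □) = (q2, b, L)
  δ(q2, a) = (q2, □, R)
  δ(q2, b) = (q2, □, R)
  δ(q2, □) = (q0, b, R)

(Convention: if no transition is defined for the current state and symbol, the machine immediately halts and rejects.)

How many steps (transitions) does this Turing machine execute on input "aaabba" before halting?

Execution trace:
Initial: [q0]aaabba
Step 1: δ(q0, a) = (q0, a, R) → a[q0]aabba
Step 2: δ(q0, a) = (q0, a, R) → aa[q0]abba
Step 3: δ(q0, a) = (q0, a, R) → aaa[q0]bba
Step 4: δ(q0, b) = (q2, b, R) → aaab[q2]ba
Step 5: δ(q2, b) = (q2, □, R) → aaab□[q2]a
Step 6: δ(q2, a) = (q2, □, R) → aaab□□[q2]□
Step 7: δ(q2, □) = (q0, b, R) → aaab□□b[q0]□

No transition is defined for δ(q0, □). By convention the machine halts and rejects.

The machine executed 7 steps before halting.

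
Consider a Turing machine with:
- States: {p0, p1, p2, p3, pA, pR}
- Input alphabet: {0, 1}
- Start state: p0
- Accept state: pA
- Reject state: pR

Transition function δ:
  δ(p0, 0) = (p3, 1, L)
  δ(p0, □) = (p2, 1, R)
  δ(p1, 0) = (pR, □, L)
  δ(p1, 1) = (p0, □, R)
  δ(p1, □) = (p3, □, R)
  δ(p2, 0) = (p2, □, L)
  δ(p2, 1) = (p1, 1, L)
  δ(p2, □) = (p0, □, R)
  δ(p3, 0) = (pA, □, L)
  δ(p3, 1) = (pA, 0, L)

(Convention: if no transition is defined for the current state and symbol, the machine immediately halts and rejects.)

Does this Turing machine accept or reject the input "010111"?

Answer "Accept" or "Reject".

Execution trace:
Initial: [p0]010111
Step 1: δ(p0, 0) = (p3, 1, L) → [p3]□110111

No transition is defined for δ(p3, □). By convention the machine halts and rejects.

Answer: Reject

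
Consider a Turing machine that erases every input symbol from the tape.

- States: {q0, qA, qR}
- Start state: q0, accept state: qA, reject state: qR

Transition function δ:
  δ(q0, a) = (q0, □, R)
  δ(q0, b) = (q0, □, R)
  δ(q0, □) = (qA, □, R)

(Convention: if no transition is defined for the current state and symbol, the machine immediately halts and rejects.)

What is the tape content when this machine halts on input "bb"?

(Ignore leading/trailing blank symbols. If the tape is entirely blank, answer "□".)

Execution trace:
Initial: [q0]bb
Step 1: δ(q0, b) = (q0, □, R) → □[q0]b
Step 2: δ(q0, b) = (q0, □, R) → □□[q0]□
Step 3: δ(q0, □) = (qA, □, R) → □□□[qA]□

The machine reaches the accept state qA and halts.

Final tape (ignoring leading/trailing blanks): □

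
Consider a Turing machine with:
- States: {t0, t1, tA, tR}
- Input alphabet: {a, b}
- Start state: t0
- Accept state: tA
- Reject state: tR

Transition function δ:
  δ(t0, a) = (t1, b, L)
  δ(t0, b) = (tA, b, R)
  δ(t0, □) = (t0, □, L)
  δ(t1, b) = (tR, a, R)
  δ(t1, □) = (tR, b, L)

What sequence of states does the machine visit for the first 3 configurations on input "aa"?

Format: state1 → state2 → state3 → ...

Execution trace:
Initial: [t0]aa
Step 1: δ(t0, a) = (t1, b, L) → [t1]□ba
Step 2: δ(t1, □) = (tR, b, L) → [tR]□bba

The machine reaches the reject state tR and halts.

State sequence: t0 → t1 → tR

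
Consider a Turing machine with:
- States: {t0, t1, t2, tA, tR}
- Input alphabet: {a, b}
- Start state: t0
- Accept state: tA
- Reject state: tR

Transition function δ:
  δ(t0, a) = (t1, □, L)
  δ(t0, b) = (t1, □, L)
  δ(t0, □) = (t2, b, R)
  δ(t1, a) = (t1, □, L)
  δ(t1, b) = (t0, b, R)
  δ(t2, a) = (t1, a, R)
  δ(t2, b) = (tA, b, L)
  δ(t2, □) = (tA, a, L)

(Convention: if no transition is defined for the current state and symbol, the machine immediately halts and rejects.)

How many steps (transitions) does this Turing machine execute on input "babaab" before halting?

Execution trace:
Initial: [t0]babaab
Step 1: δ(t0, b) = (t1, □, L) → [t1]□□abaab

No transition is defined for δ(t1, □). By convention the machine halts and rejects.

The machine executed 1 step before halting.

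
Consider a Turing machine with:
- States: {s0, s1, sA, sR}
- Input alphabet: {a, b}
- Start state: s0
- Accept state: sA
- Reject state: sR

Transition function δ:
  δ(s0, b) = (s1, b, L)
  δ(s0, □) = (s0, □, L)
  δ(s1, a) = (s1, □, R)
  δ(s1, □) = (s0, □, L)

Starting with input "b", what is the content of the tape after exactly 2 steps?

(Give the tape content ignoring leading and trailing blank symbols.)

Execution trace:
Initial: [s0]b
Step 1: δ(s0, b) = (s1, b, L) → [s1]□b
Step 2: δ(s1, □) = (s0, □, L) → [s0]□□b

After 2 steps, the tape (ignoring leading/trailing blanks) is: b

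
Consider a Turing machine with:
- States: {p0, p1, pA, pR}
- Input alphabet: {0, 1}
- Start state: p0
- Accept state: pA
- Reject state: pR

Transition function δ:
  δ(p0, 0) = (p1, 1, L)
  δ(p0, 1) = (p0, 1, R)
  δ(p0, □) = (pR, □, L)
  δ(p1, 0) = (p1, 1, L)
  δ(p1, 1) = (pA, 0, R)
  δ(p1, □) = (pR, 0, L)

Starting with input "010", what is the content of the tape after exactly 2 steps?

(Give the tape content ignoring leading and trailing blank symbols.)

Execution trace:
Initial: [p0]010
Step 1: δ(p0, 0) = (p1, 1, L) → [p1]□110
Step 2: δ(p1, □) = (pR, 0, L) → [pR]□0110

The machine reaches the reject state pR and halts.

After 2 steps, the tape (ignoring leading/trailing blanks) is: 0110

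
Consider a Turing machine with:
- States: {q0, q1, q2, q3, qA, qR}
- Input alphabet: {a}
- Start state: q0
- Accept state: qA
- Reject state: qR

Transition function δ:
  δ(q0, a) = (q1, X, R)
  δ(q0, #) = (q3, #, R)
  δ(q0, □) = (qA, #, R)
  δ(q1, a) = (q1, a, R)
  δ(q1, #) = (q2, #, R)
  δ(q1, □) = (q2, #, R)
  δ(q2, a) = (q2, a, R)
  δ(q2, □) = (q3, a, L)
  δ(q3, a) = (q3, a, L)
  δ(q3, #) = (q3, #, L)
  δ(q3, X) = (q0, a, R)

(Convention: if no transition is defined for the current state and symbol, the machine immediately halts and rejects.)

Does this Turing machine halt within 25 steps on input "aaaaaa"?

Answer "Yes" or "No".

Execution trace:
Initial: [q0]aaaaaa
Step 1: δ(q0, a) = (q1, X, R) → X[q1]aaaaa
Step 2: δ(q1, a) = (q1, a, R) → Xa[q1]aaaa
Step 3: δ(q1, a) = (q1, a, R) → Xaa[q1]aaa
Step 4: δ(q1, a) = (q1, a, R) → Xaaa[q1]aa
Step 5: δ(q1, a) = (q1, a, R) → Xaaaa[q1]a
Step 6: δ(q1, a) = (q1, a, R) → Xaaaaa[q1]□
Step 7: δ(q1, □) = (q2, #, R) → Xaaaaa#[q2]□
Step 8: δ(q2, □) = (q3, a, L) → Xaaaaa[q3]#a
Step 9: δ(q3, #) = (q3, #, L) → Xaaaa[q3]a#a
Step 10: δ(q3, a) = (q3, a, L) → Xaaa[q3]aa#a
Step 11: δ(q3, a) = (q3, a, L) → Xaa[q3]aaa#a
Step 12: δ(q3, a) = (q3, a, L) → Xa[q3]aaaa#a
Step 13: δ(q3, a) = (q3, a, L) → X[q3]aaaaa#a
Step 14: δ(q3, a) = (q3, a, L) → [q3]Xaaaaa#a
Step 15: δ(q3, X) = (q0, a, R) → a[q0]aaaaa#a
Step 16: δ(q0, a) = (q1, X, R) → aX[q1]aaaa#a
Step 17: δ(q1, a) = (q1, a, R) → aXa[q1]aaa#a
Step 18: δ(q1, a) = (q1, a, R) → aXaa[q1]aa#a
Step 19: δ(q1, a) = (q1, a, R) → aXaaa[q1]a#a
Step 20: δ(q1, a) = (q1, a, R) → aXaaaa[q1]#a
Step 21: δ(q1, #) = (q2, #, R) → aXaaaa#[q2]a
Step 22: δ(q2, a) = (q2, a, R) → aXaaaa#a[q2]□
Step 23: δ(q2, □) = (q3, a, L) → aXaaaa#[q3]aa
Step 24: δ(q3, a) = (q3, a, L) → aXaaaa[q3]#aa
Step 25: δ(q3, #) = (q3, #, L) → aXaaa[q3]a#aa

The machine has not reached a halting state after 25 steps.
The machine did not halt within the 25-step bound.

Answer: No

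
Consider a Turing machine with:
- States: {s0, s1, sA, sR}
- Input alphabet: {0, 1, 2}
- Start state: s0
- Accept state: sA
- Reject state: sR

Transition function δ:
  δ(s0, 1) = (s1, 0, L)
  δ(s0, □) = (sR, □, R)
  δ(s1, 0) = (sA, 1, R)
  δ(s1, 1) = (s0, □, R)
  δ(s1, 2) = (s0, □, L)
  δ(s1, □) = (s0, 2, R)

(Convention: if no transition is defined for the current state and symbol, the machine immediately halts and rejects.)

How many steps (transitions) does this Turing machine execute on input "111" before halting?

Execution trace:
Initial: [s0]111
Step 1: δ(s0, 1) = (s1, 0, L) → [s1]□011
Step 2: δ(s1, □) = (s0, 2, R) → 2[s0]011

No transition is defined for δ(s0, 0). By convention the machine halts and rejects.

The machine executed 2 steps before halting.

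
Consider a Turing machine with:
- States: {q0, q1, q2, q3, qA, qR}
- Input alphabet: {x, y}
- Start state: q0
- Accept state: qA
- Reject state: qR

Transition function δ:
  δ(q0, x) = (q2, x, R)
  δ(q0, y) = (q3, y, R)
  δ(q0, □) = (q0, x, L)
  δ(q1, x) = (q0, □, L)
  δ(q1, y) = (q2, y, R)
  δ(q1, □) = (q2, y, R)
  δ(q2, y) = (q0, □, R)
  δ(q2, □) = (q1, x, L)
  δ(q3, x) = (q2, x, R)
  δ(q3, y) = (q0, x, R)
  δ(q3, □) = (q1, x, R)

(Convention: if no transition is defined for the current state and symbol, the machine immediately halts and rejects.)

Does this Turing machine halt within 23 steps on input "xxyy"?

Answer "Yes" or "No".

Execution trace:
Initial: [q0]xxyy
Step 1: δ(q0, x) = (q2, x, R) → x[q2]xyy

No transition is defined for δ(q2, x). By convention the machine halts and rejects.
The machine halted after 1 step (within the 23-step bound).

Answer: Yes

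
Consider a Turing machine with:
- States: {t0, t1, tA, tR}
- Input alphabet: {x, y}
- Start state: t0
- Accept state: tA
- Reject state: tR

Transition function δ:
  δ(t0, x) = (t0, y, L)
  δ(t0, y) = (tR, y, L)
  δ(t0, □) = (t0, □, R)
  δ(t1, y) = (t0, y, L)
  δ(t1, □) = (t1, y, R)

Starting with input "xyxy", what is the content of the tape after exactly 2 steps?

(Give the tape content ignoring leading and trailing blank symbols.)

Execution trace:
Initial: [t0]xyxy
Step 1: δ(t0, x) = (t0, y, L) → [t0]□yyxy
Step 2: δ(t0, □) = (t0, □, R) → □[t0]yyxy

After 2 steps, the tape (ignoring leading/trailing blanks) is: yyxy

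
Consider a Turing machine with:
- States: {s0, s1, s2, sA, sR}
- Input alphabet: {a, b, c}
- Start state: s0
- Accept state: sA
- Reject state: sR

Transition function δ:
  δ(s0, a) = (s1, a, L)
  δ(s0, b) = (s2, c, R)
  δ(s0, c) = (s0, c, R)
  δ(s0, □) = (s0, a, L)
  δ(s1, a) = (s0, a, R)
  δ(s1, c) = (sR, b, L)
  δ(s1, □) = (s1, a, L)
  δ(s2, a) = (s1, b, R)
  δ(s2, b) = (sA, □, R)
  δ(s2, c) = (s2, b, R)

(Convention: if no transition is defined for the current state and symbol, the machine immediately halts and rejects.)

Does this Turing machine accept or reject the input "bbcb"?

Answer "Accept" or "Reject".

Execution trace:
Initial: [s0]bbcb
Step 1: δ(s0, b) = (s2, c, R) → c[s2]bcb
Step 2: δ(s2, b) = (sA, □, R) → c□[sA]cb

The machine reaches the accept state sA and halts.

Answer: Accept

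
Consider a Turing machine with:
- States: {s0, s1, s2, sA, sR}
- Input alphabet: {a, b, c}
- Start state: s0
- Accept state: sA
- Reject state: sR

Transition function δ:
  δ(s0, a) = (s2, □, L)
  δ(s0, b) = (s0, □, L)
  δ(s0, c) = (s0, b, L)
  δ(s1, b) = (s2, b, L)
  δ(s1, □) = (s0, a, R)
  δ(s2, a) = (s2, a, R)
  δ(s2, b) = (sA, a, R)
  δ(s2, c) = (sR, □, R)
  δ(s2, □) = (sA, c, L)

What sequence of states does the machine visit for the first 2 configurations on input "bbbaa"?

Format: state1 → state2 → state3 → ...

Execution trace:
Initial: [s0]bbbaa
Step 1: δ(s0, b) = (s0, □, L) → [s0]□□bbaa

No transition is defined for δ(s0, □). By convention the machine halts and rejects.

State sequence: s0 → s0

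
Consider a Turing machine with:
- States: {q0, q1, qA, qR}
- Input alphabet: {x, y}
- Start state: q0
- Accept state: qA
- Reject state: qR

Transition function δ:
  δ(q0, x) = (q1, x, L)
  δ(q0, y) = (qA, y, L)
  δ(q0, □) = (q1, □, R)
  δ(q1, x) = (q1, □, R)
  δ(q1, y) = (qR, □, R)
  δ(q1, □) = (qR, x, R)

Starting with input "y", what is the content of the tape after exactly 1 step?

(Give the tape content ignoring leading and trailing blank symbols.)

Execution trace:
Initial: [q0]y
Step 1: δ(q0, y) = (qA, y, L) → [qA]□y

The machine reaches the accept state qA and halts.

After 1 step, the tape (ignoring leading/trailing blanks) is: y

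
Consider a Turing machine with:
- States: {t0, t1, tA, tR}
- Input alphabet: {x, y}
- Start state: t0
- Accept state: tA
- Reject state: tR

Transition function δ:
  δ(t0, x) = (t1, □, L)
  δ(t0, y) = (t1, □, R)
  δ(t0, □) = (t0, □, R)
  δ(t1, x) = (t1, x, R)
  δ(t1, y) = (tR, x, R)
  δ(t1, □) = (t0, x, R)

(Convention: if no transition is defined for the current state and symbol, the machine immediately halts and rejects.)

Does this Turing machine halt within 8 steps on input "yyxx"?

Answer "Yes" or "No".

Execution trace:
Initial: [t0]yyxx
Step 1: δ(t0, y) = (t1, □, R) → □[t1]yxx
Step 2: δ(t1, y) = (tR, x, R) → □x[tR]xx

The machine reaches the reject state tR and halts.
The machine halted after 2 steps (within the 8-step bound).

Answer: Yes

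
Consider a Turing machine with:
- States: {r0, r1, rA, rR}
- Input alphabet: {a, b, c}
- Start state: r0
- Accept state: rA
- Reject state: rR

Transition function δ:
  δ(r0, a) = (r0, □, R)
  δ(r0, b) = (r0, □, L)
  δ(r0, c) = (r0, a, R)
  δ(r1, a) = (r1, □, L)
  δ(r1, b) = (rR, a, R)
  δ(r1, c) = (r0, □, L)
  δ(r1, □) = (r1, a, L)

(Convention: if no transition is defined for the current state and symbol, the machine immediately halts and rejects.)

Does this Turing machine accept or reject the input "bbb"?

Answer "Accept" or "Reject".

Execution trace:
Initial: [r0]bbb
Step 1: δ(r0, b) = (r0, □, L) → [r0]□□bb

No transition is defined for δ(r0, □). By convention the machine halts and rejects.

Answer: Reject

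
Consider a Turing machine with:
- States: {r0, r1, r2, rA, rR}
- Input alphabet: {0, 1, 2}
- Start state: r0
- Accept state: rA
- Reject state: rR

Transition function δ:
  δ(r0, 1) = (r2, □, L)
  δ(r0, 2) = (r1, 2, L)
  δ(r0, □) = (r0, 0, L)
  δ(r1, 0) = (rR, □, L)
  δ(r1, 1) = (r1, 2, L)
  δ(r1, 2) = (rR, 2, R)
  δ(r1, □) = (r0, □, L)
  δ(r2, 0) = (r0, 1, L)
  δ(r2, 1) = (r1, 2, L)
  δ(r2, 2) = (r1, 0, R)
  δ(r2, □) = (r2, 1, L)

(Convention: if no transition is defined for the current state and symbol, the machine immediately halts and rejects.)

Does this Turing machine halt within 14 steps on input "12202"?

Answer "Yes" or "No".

Execution trace:
Initial: [r0]12202
Step 1: δ(r0, 1) = (r2, □, L) → [r2]□□2202
Step 2: δ(r2, □) = (r2, 1, L) → [r2]□1□2202
Step 3: δ(r2, □) = (r2, 1, L) → [r2]□11□2202
Step 4: δ(r2, □) = (r2, 1, L) → [r2]□111□2202
Step 5: δ(r2, □) = (r2, 1, L) → [r2]□1111□2202
Step 6: δ(r2, □) = (r2, 1, L) → [r2]□11111□2202
Step 7: δ(r2, □) = (r2, 1, L) → [r2]□111111□2202
Step 8: δ(r2, □) = (r2, 1, L) → [r2]□1111111□2202
Step 9: δ(r2, □) = (r2, 1, L) → [r2]□11111111□2202
Step 10: δ(r2, □) = (r2, 1, L) → [r2]□111111111□2202
Step 11: δ(r2, □) = (r2, 1, L) → [r2]□1111111111□2202
Step 12: δ(r2, □) = (r2, 1, L) → [r2]□11111111111□2202
Step 13: δ(r2, □) = (r2, 1, L) → [r2]□111111111111□2202
Step 14: δ(r2, □) = (r2, 1, L) → [r2]□1111111111111□2202

The machine has not reached a halting state after 14 steps.
The machine did not halt within the 14-step bound.

Answer: No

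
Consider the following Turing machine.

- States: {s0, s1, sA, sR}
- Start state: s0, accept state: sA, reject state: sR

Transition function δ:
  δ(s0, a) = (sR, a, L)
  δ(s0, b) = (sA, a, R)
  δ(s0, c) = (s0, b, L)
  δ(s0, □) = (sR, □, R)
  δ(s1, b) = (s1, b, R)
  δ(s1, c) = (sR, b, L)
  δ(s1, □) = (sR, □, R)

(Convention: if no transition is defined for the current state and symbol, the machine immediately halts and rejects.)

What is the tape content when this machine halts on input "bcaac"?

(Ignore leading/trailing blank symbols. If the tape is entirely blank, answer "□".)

Execution trace:
Initial: [s0]bcaac
Step 1: δ(s0, b) = (sA, a, R) → a[sA]caac

The machine reaches the accept state sA and halts.

Final tape (ignoring leading/trailing blanks): acaac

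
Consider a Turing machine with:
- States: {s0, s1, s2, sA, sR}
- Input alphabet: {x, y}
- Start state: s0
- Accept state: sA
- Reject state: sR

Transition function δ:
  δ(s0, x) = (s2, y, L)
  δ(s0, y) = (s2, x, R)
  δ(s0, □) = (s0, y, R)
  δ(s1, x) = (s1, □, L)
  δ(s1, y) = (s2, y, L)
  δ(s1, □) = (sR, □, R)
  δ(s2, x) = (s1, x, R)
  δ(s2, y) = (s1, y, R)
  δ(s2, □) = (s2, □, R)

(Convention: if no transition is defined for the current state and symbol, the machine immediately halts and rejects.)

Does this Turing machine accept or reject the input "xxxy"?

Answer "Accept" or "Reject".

Execution trace:
Initial: [s0]xxxy
Step 1: δ(s0, x) = (s2, y, L) → [s2]□yxxy
Step 2: δ(s2, □) = (s2, □, R) → □[s2]yxxy
Step 3: δ(s2, y) = (s1, y, R) → □y[s1]xxy
Step 4: δ(s1, x) = (s1, □, L) → □[s1]y□xy
Step 5: δ(s1, y) = (s2, y, L) → [s2]□y□xy
Step 6: δ(s2, □) = (s2, □, R) → □[s2]y□xy
Step 7: δ(s2, y) = (s1, y, R) → □y[s1]□xy
Step 8: δ(s1, □) = (sR, □, R) → □y□[sR]xy

The machine reaches the reject state sR and halts.

Answer: Reject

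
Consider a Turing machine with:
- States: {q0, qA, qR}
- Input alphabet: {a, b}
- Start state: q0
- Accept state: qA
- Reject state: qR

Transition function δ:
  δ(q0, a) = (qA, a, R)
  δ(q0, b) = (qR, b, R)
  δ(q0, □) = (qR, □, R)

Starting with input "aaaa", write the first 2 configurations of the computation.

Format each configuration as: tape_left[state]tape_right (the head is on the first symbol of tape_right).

Transitions applied:
Step 1: δ(q0, a) = (qA, a, R)

The first 2 configurations are:
[q0]aaaa ⊢ a[qA]aaa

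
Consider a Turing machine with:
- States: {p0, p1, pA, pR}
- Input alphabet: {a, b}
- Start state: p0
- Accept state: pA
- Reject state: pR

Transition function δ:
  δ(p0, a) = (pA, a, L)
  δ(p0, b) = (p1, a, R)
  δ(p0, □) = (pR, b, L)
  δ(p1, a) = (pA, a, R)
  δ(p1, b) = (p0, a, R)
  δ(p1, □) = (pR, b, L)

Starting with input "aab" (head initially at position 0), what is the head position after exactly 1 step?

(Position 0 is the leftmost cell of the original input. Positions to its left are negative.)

Execution trace (head position shown):
Step 0: [p0]aab  (head at position 0)
Step 1: move left → [pA]□aab  (head at position -1)

After 1 step, the head is at position -1.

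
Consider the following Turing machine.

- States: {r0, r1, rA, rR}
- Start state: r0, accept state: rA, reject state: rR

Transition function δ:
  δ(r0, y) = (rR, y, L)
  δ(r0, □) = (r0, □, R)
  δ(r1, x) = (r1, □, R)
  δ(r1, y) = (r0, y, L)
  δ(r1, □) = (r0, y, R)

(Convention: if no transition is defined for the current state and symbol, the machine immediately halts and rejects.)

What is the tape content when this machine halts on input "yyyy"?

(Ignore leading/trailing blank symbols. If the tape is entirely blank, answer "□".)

Execution trace:
Initial: [r0]yyyy
Step 1: δ(r0, y) = (rR, y, L) → [rR]□yyyy

The machine reaches the reject state rR and halts.

Final tape (ignoring leading/trailing blanks): yyyy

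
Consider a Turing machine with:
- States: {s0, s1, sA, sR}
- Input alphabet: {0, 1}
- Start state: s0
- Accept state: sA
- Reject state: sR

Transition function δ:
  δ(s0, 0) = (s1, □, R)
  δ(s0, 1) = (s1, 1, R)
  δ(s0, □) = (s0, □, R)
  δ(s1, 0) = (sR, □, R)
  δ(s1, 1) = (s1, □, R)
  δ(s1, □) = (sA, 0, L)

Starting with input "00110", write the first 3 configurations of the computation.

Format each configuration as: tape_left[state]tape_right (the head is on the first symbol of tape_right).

Transitions applied:
Step 1: δ(s0, 0) = (s1, □, R)
Step 2: δ(s1, 0) = (sR, □, R)

The first 3 configurations are:
[s0]00110 ⊢ □[s1]0110 ⊢ □□[sR]110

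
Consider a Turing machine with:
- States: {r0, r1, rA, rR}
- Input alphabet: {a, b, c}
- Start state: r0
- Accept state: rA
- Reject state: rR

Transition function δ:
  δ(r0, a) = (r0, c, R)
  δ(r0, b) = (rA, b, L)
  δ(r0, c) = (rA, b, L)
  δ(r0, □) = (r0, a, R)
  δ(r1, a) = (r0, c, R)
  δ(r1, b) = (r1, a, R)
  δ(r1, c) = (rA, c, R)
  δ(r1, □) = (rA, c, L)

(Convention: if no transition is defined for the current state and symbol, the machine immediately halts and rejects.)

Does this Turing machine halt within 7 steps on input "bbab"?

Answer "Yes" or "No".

Execution trace:
Initial: [r0]bbab
Step 1: δ(r0, b) = (rA, b, L) → [rA]□bbab

The machine reaches the accept state rA and halts.
The machine halted after 1 step (within the 7-step bound).

Answer: Yes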